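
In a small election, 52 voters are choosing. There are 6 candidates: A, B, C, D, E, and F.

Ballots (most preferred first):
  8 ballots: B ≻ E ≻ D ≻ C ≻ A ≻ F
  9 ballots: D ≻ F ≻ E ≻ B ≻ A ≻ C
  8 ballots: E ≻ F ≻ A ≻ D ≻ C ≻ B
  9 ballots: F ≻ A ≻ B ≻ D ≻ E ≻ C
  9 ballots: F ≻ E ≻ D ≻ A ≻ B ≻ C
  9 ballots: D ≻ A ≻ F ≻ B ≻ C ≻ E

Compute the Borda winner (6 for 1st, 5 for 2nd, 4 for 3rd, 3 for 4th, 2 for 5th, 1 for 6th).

F

A: 8×2 + 9×2 + 8×4 + 9×5 + 9×3 + 9×5 = 183
B: 8×6 + 9×3 + 8×1 + 9×4 + 9×2 + 9×3 = 164
C: 8×3 + 9×1 + 8×2 + 9×1 + 9×1 + 9×2 = 85
D: 8×4 + 9×6 + 8×3 + 9×3 + 9×4 + 9×6 = 227
E: 8×5 + 9×4 + 8×6 + 9×2 + 9×5 + 9×1 = 196
F: 8×1 + 9×5 + 8×5 + 9×6 + 9×6 + 9×4 = 237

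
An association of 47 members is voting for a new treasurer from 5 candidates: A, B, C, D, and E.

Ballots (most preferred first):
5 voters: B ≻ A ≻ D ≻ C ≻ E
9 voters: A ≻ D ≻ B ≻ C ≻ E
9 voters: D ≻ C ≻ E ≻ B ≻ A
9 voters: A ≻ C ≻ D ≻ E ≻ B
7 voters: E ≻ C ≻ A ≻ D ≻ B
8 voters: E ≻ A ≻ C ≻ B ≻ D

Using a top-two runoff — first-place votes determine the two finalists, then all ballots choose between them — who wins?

Round 1 first-place votes: A 18, B 5, C 0, D 9, E 15. A and E advance.
Runoff: A is ranked above E on 23 ballots, E above A on 24.

E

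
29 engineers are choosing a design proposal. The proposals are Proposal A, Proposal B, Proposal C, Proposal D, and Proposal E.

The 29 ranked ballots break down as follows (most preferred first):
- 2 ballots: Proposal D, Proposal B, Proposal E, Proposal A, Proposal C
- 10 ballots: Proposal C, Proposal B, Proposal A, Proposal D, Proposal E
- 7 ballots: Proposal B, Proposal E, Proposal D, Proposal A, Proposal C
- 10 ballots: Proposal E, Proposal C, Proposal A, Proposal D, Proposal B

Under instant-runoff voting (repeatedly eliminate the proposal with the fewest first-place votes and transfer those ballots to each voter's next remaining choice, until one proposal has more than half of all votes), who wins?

Proposal E

Round 1: Proposal A 0, Proposal B 7, Proposal C 10, Proposal D 2, Proposal E 10. Proposal A eliminated.
Round 2: Proposal B 7, Proposal C 10, Proposal D 2, Proposal E 10. Proposal D eliminated.
Round 3: Proposal B 9, Proposal C 10, Proposal E 10. Proposal B eliminated.
Round 4: Proposal C 10, Proposal E 19. Proposal E has a majority (≥15).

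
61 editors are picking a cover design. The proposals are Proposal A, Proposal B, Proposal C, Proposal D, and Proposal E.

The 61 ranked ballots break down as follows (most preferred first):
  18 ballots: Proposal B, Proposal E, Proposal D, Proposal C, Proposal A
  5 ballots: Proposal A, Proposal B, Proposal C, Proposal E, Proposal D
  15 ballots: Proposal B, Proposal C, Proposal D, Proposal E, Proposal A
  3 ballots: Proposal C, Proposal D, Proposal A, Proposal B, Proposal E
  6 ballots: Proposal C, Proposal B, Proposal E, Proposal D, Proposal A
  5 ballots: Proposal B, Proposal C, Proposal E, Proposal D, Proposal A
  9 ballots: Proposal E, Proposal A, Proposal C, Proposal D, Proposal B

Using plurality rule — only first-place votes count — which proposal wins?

First-place votes: Proposal A 5, Proposal B 38, Proposal C 9, Proposal D 0, Proposal E 9.

Proposal B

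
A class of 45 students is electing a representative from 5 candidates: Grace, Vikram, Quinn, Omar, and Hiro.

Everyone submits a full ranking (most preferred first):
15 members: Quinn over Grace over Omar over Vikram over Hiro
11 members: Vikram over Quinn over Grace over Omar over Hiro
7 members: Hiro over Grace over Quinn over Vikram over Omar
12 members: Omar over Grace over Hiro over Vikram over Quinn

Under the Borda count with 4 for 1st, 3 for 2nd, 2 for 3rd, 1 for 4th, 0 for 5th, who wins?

Grace: 15×3 + 11×2 + 7×3 + 12×3 = 124
Vikram: 15×1 + 11×4 + 7×1 + 12×1 = 78
Quinn: 15×4 + 11×3 + 7×2 + 12×0 = 107
Omar: 15×2 + 11×1 + 7×0 + 12×4 = 89
Hiro: 15×0 + 11×0 + 7×4 + 12×2 = 52

Grace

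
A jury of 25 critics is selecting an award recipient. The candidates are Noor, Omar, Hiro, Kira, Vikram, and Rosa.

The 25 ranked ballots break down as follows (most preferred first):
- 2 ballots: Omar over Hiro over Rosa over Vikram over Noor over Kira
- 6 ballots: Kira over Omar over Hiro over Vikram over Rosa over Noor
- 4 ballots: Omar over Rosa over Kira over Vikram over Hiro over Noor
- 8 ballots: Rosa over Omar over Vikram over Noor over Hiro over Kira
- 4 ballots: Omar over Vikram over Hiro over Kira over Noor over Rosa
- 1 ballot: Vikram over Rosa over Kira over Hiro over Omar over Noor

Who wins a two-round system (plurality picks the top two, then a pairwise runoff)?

Omar

Round 1 first-place votes: Noor 0, Omar 10, Hiro 0, Kira 6, Vikram 1, Rosa 8. Omar and Rosa advance.
Runoff: Omar is ranked above Rosa on 16 ballots, Rosa above Omar on 9.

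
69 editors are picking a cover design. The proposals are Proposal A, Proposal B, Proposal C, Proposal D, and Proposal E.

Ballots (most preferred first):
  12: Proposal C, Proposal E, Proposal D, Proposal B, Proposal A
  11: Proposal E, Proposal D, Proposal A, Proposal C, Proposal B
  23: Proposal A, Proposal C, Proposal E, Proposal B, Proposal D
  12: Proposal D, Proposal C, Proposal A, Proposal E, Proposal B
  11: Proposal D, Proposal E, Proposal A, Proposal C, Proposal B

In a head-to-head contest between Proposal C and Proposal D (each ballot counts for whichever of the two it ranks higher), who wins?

Proposal C

Proposal C is ranked above Proposal D on 35 ballots; Proposal D above Proposal C on 34.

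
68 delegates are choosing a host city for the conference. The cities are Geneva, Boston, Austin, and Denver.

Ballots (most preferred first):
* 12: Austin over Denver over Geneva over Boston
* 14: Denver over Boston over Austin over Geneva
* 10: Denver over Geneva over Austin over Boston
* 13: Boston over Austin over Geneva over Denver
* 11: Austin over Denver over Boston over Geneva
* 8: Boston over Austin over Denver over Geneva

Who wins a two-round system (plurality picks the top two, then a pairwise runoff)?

Round 1 first-place votes: Geneva 0, Boston 21, Austin 23, Denver 24. Denver and Austin advance.
Runoff: Denver is ranked above Austin on 24 ballots, Austin above Denver on 44.

Austin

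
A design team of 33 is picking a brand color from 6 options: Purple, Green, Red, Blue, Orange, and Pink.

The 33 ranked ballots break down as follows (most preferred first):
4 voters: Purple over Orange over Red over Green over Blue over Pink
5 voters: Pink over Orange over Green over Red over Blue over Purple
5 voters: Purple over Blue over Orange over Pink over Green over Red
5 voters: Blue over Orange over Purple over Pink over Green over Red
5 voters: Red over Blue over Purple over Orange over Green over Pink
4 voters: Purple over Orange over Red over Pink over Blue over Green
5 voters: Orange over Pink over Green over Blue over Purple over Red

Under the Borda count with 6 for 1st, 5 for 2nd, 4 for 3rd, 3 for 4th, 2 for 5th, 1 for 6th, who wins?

Orange

Purple: 4×6 + 5×1 + 5×6 + 5×4 + 5×4 + 4×6 + 5×2 = 133
Green: 4×3 + 5×4 + 5×2 + 5×2 + 5×2 + 4×1 + 5×4 = 86
Red: 4×4 + 5×3 + 5×1 + 5×1 + 5×6 + 4×4 + 5×1 = 92
Blue: 4×2 + 5×2 + 5×5 + 5×6 + 5×5 + 4×2 + 5×3 = 121
Orange: 4×5 + 5×5 + 5×4 + 5×5 + 5×3 + 4×5 + 5×6 = 155
Pink: 4×1 + 5×6 + 5×3 + 5×3 + 5×1 + 4×3 + 5×5 = 106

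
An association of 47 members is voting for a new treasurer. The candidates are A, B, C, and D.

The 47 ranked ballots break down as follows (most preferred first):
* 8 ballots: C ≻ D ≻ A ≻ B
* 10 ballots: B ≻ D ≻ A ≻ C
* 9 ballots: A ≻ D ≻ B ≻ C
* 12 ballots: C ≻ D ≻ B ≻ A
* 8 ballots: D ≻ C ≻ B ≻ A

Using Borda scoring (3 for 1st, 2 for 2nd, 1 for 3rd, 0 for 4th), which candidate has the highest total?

A: 8×1 + 10×1 + 9×3 + 12×0 + 8×0 = 45
B: 8×0 + 10×3 + 9×1 + 12×1 + 8×1 = 59
C: 8×3 + 10×0 + 9×0 + 12×3 + 8×2 = 76
D: 8×2 + 10×2 + 9×2 + 12×2 + 8×3 = 102

D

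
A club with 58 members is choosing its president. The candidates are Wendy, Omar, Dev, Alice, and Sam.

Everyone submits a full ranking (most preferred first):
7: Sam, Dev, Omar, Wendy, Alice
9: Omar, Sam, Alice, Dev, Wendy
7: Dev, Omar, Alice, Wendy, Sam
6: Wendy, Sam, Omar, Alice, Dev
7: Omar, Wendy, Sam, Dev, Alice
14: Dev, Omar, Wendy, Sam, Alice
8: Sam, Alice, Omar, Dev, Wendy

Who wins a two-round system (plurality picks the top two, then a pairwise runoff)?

Omar

Round 1 first-place votes: Wendy 6, Omar 16, Dev 21, Alice 0, Sam 15. Dev and Omar advance.
Runoff: Dev is ranked above Omar on 28 ballots, Omar above Dev on 30.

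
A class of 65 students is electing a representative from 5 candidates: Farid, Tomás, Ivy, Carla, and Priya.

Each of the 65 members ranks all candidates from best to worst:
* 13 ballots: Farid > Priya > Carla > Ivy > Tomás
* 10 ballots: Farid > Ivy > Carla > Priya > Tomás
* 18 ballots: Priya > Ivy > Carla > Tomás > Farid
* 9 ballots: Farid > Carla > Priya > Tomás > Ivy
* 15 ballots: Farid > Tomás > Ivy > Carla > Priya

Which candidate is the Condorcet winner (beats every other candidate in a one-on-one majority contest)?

Farid

Farid vs Tomás: 47–18
Farid vs Ivy: 47–18
Farid vs Carla: 47–18
Farid vs Priya: 47–18
Farid beats every other candidate.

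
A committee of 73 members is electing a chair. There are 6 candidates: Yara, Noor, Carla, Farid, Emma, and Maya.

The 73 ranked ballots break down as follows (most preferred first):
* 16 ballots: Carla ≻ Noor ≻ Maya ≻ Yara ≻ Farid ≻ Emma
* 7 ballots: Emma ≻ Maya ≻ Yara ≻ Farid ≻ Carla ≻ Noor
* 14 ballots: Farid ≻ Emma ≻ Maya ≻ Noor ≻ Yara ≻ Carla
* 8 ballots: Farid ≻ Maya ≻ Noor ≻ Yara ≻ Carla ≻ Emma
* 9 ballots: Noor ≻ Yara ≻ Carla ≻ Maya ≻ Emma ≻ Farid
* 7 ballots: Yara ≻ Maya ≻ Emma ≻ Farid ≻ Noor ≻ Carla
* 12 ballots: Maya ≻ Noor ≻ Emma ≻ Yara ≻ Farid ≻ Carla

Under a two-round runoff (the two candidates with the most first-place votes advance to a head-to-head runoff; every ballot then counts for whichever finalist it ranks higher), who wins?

Round 1 first-place votes: Yara 7, Noor 9, Carla 16, Farid 22, Emma 7, Maya 12. Farid and Carla advance.
Runoff: Farid is ranked above Carla on 48 ballots, Carla above Farid on 25.

Farid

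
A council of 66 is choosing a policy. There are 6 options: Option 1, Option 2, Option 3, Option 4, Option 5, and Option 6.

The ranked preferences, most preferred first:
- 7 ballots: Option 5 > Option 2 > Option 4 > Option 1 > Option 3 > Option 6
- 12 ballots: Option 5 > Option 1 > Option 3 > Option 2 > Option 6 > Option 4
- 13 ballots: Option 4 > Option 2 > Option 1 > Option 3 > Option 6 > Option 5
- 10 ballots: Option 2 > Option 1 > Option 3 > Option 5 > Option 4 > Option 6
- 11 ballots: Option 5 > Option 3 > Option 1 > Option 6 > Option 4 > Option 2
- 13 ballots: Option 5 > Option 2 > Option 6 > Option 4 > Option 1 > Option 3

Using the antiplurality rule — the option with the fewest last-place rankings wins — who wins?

Last-place votes: Option 1 0, Option 2 11, Option 3 13, Option 4 12, Option 5 13, Option 6 17.

Option 1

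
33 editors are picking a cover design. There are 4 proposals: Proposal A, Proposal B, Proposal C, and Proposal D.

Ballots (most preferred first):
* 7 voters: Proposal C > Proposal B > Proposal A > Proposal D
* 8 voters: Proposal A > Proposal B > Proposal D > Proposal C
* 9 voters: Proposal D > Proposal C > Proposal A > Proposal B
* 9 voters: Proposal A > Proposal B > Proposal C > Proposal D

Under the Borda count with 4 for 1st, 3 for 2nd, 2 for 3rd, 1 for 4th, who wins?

Proposal A: 7×2 + 8×4 + 9×2 + 9×4 = 100
Proposal B: 7×3 + 8×3 + 9×1 + 9×3 = 81
Proposal C: 7×4 + 8×1 + 9×3 + 9×2 = 81
Proposal D: 7×1 + 8×2 + 9×4 + 9×1 = 68

Proposal A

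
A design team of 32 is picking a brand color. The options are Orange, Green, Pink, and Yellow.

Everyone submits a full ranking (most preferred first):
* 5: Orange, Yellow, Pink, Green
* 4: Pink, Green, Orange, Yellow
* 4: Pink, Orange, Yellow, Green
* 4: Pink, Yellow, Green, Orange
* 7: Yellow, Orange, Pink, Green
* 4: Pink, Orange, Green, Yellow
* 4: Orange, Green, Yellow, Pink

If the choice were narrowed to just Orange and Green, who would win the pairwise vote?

Orange is ranked above Green on 24 ballots; Green above Orange on 8.

Orange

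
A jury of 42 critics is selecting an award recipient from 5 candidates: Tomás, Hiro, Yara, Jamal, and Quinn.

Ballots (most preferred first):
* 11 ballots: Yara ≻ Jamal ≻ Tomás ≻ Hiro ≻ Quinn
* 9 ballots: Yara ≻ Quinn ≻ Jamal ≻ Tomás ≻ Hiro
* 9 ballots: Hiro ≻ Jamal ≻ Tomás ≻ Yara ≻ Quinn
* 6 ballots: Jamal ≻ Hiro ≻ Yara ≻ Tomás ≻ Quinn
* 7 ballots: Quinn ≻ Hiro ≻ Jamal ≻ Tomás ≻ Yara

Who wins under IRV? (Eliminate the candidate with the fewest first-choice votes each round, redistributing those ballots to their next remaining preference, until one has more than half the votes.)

Round 1: Tomás 0, Hiro 9, Yara 20, Jamal 6, Quinn 7. Tomás eliminated.
Round 2: Hiro 9, Yara 20, Jamal 6, Quinn 7. Jamal eliminated.
Round 3: Hiro 15, Yara 20, Quinn 7. Quinn eliminated.
Round 4: Hiro 22, Yara 20. Hiro has a majority (≥22).

Hiro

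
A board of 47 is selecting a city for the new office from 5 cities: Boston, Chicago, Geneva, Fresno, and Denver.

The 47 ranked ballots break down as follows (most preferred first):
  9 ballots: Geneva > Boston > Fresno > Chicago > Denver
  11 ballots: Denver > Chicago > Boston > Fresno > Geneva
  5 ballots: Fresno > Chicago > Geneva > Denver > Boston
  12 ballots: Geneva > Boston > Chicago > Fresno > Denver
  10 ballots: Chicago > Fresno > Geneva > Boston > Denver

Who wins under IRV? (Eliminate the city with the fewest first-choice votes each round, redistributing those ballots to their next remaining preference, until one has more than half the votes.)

Round 1: Boston 0, Chicago 10, Geneva 21, Fresno 5, Denver 11. Boston eliminated.
Round 2: Chicago 10, Geneva 21, Fresno 5, Denver 11. Fresno eliminated.
Round 3: Chicago 15, Geneva 21, Denver 11. Denver eliminated.
Round 4: Chicago 26, Geneva 21. Chicago has a majority (≥24).

Chicago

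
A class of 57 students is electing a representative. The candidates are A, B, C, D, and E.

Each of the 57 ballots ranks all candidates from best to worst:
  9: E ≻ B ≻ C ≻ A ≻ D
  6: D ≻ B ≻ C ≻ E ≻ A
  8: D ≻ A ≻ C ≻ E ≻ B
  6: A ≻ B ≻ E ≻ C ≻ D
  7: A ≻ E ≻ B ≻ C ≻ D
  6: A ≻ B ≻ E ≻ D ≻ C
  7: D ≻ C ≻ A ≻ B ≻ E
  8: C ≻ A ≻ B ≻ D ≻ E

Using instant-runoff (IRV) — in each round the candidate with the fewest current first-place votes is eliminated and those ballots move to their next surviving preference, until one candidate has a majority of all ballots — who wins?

A

Round 1: A 19, B 0, C 8, D 21, E 9. B eliminated.
Round 2: A 19, C 8, D 21, E 9. C eliminated.
Round 3: A 27, D 21, E 9. E eliminated.
Round 4: A 36, D 21. A has a majority (≥29).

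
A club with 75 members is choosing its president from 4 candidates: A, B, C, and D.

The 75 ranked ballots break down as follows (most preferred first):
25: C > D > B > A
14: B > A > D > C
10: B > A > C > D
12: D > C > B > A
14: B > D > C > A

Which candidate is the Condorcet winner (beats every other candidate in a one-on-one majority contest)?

B

B vs A: 75–0
B vs C: 38–37
B vs D: 38–37
B beats every other candidate.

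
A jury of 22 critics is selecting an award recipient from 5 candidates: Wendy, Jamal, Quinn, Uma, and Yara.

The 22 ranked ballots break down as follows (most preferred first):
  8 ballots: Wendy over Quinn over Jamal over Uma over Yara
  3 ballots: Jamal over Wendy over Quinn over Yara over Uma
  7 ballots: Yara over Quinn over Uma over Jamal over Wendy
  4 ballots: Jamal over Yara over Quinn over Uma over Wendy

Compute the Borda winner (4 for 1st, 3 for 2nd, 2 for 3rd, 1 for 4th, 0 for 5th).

Quinn

Wendy: 8×4 + 3×3 + 7×0 + 4×0 = 41
Jamal: 8×2 + 3×4 + 7×1 + 4×4 = 51
Quinn: 8×3 + 3×2 + 7×3 + 4×2 = 59
Uma: 8×1 + 3×0 + 7×2 + 4×1 = 26
Yara: 8×0 + 3×1 + 7×4 + 4×3 = 43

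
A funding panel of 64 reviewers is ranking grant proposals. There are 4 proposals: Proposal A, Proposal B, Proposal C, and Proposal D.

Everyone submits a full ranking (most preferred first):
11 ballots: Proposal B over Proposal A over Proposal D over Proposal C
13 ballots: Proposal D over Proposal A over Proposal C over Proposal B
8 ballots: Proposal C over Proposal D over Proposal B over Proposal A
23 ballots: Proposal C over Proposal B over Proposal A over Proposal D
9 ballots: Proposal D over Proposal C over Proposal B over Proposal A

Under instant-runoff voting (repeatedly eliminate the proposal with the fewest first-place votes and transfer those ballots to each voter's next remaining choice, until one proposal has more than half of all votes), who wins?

Round 1: Proposal A 0, Proposal B 11, Proposal C 31, Proposal D 22. Proposal A eliminated.
Round 2: Proposal B 11, Proposal C 31, Proposal D 22. Proposal B eliminated.
Round 3: Proposal C 31, Proposal D 33. Proposal D has a majority (≥33).

Proposal D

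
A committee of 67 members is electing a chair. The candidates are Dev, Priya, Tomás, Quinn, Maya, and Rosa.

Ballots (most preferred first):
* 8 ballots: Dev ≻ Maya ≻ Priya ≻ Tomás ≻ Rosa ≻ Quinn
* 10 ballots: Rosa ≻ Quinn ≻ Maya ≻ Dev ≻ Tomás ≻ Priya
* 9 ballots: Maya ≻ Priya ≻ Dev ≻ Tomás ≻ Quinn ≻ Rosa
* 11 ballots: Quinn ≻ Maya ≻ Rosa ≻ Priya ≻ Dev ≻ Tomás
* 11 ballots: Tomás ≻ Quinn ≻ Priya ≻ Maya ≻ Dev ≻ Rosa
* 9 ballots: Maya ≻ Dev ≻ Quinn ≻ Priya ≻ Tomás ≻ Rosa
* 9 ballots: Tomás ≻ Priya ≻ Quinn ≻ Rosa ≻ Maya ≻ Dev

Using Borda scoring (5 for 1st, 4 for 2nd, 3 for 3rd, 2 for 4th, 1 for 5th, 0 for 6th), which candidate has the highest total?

Dev: 8×5 + 10×2 + 9×3 + 11×1 + 11×1 + 9×4 + 9×0 = 145
Priya: 8×3 + 10×0 + 9×4 + 11×2 + 11×3 + 9×2 + 9×4 = 169
Tomás: 8×2 + 10×1 + 9×2 + 11×0 + 11×5 + 9×1 + 9×5 = 153
Quinn: 8×0 + 10×4 + 9×1 + 11×5 + 11×4 + 9×3 + 9×3 = 202
Maya: 8×4 + 10×3 + 9×5 + 11×4 + 11×2 + 9×5 + 9×1 = 227
Rosa: 8×1 + 10×5 + 9×0 + 11×3 + 11×0 + 9×0 + 9×2 = 109

Maya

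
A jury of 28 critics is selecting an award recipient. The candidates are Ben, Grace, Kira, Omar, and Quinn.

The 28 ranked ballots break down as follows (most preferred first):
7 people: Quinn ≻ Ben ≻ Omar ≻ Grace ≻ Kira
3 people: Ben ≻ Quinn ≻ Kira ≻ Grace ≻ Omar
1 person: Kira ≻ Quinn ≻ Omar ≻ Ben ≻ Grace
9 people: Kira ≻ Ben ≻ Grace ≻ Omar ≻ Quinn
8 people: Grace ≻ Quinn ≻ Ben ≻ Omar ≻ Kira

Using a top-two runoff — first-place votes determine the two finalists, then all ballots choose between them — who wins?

Grace

Round 1 first-place votes: Ben 3, Grace 8, Kira 10, Omar 0, Quinn 7. Kira and Grace advance.
Runoff: Kira is ranked above Grace on 13 ballots, Grace above Kira on 15.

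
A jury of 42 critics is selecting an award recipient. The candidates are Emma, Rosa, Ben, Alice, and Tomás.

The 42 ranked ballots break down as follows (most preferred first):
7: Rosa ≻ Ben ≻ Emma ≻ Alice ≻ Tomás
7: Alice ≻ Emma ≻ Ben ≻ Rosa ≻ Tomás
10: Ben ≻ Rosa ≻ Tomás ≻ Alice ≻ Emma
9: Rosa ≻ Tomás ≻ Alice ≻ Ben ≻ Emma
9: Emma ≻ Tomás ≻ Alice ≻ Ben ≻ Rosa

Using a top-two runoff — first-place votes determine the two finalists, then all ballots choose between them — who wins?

Round 1 first-place votes: Emma 9, Rosa 16, Ben 10, Alice 7, Tomás 0. Rosa and Ben advance.
Runoff: Rosa is ranked above Ben on 16 ballots, Ben above Rosa on 26.

Ben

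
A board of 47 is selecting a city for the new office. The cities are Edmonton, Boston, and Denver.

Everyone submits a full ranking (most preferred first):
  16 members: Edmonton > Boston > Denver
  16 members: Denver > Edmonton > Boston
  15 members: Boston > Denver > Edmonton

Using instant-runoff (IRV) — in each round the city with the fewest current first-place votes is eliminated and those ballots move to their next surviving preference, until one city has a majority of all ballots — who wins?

Denver

Round 1: Edmonton 16, Boston 15, Denver 16. Boston eliminated.
Round 2: Edmonton 16, Denver 31. Denver has a majority (≥24).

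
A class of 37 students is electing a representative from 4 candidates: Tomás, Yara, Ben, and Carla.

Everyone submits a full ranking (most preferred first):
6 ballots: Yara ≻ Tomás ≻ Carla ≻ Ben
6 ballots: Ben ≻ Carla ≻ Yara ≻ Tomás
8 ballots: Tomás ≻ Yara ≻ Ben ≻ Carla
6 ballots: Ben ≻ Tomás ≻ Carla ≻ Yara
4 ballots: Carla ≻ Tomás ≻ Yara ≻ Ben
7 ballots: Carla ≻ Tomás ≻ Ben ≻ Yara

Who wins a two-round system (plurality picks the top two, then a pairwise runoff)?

Ben

Round 1 first-place votes: Tomás 8, Yara 6, Ben 12, Carla 11. Ben and Carla advance.
Runoff: Ben is ranked above Carla on 20 ballots, Carla above Ben on 17.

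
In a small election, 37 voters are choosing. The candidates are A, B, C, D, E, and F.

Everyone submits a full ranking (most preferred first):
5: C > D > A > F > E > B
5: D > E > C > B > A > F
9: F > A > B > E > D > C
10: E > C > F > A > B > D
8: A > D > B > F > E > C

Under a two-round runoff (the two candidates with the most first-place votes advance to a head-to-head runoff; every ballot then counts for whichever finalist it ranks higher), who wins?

Round 1 first-place votes: A 8, B 0, C 5, D 5, E 10, F 9. E and F advance.
Runoff: E is ranked above F on 15 ballots, F above E on 22.

F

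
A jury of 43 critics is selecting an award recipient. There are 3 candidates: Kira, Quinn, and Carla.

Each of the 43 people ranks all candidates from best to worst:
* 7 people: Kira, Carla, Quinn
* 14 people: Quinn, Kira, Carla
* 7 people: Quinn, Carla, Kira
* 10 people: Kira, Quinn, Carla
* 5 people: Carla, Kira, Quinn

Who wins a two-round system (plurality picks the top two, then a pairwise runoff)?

Round 1 first-place votes: Kira 17, Quinn 21, Carla 5. Quinn and Kira advance.
Runoff: Quinn is ranked above Kira on 21 ballots, Kira above Quinn on 22.

Kira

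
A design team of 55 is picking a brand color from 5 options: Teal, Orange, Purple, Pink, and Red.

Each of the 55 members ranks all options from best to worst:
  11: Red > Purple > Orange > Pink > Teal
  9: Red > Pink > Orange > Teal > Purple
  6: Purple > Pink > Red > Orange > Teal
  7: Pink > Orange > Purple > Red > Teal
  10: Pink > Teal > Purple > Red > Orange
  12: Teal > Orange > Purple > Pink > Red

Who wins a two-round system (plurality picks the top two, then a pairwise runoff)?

Pink

Round 1 first-place votes: Teal 12, Orange 0, Purple 6, Pink 17, Red 20. Red and Pink advance.
Runoff: Red is ranked above Pink on 20 ballots, Pink above Red on 35.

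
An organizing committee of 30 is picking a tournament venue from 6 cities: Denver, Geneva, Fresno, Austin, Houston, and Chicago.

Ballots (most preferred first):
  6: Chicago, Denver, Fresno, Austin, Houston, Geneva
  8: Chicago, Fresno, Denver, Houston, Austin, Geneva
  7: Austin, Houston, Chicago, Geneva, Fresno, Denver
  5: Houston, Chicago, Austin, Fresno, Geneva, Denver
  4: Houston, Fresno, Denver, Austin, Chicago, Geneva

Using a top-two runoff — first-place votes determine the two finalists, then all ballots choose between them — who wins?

Round 1 first-place votes: Denver 0, Geneva 0, Fresno 0, Austin 7, Houston 9, Chicago 14. Chicago and Houston advance.
Runoff: Chicago is ranked above Houston on 14 ballots, Houston above Chicago on 16.

Houston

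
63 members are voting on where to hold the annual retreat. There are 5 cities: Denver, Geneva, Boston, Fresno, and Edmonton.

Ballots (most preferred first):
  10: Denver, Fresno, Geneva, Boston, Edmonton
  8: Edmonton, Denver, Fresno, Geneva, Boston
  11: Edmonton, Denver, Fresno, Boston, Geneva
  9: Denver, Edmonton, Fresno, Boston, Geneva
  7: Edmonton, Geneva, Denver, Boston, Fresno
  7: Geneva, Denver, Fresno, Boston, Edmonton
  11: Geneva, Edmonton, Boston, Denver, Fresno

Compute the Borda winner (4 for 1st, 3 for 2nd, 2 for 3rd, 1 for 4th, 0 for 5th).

Denver: 10×4 + 8×3 + 11×3 + 9×4 + 7×2 + 7×3 + 11×1 = 179
Geneva: 10×2 + 8×1 + 11×0 + 9×0 + 7×3 + 7×4 + 11×4 = 121
Boston: 10×1 + 8×0 + 11×1 + 9×1 + 7×1 + 7×1 + 11×2 = 66
Fresno: 10×3 + 8×2 + 11×2 + 9×2 + 7×0 + 7×2 + 11×0 = 100
Edmonton: 10×0 + 8×4 + 11×4 + 9×3 + 7×4 + 7×0 + 11×3 = 164

Denver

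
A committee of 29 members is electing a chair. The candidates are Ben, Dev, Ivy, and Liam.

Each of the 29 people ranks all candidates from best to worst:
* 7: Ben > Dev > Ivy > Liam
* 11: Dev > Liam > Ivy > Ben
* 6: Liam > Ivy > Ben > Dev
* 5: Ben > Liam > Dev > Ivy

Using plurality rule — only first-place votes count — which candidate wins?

Ben

First-place votes: Ben 12, Dev 11, Ivy 0, Liam 6.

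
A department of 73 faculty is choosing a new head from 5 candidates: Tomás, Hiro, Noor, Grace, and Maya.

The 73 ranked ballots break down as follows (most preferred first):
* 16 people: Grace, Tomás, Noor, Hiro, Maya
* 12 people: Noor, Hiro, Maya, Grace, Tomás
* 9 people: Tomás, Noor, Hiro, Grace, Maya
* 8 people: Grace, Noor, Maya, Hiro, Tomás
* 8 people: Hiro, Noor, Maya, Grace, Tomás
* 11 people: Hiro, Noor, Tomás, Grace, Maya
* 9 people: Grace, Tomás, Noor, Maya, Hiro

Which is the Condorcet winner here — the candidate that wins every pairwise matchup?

Noor vs Tomás: 39–34
Noor vs Hiro: 54–19
Noor vs Grace: 40–33
Noor vs Maya: 73–0
Noor beats every other candidate.

Noor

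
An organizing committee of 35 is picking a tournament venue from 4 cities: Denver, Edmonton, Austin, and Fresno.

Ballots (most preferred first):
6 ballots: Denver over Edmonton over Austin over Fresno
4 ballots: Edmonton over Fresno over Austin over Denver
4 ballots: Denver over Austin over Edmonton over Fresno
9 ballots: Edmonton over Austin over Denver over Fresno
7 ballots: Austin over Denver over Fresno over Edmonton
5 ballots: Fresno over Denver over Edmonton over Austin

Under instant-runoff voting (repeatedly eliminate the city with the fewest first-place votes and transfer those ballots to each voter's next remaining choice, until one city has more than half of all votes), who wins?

Denver

Round 1: Denver 10, Edmonton 13, Austin 7, Fresno 5. Fresno eliminated.
Round 2: Denver 15, Edmonton 13, Austin 7. Austin eliminated.
Round 3: Denver 22, Edmonton 13. Denver has a majority (≥18).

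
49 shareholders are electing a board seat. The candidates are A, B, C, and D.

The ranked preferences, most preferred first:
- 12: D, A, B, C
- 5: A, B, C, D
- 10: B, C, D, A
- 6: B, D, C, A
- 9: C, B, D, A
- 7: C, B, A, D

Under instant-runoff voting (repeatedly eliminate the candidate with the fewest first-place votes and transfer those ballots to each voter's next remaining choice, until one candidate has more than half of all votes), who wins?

B

Round 1: A 5, B 16, C 16, D 12. A eliminated.
Round 2: B 21, C 16, D 12. D eliminated.
Round 3: B 33, C 16. B has a majority (≥25).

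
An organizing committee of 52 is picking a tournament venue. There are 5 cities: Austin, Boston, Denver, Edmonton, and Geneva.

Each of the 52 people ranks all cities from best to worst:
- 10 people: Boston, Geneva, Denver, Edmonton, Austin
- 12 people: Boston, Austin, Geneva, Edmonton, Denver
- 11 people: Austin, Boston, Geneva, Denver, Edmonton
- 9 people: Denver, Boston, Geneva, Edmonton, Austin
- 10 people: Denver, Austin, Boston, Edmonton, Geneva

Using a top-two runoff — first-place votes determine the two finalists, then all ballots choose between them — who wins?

Boston

Round 1 first-place votes: Austin 11, Boston 22, Denver 19, Edmonton 0, Geneva 0. Boston and Denver advance.
Runoff: Boston is ranked above Denver on 33 ballots, Denver above Boston on 19.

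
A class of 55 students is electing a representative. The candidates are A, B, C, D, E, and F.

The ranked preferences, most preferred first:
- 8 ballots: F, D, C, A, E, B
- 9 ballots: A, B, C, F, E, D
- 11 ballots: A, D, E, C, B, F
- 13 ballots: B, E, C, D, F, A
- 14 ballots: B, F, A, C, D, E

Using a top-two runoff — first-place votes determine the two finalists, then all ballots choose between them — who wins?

A

Round 1 first-place votes: A 20, B 27, C 0, D 0, E 0, F 8. B and A advance.
Runoff: B is ranked above A on 27 ballots, A above B on 28.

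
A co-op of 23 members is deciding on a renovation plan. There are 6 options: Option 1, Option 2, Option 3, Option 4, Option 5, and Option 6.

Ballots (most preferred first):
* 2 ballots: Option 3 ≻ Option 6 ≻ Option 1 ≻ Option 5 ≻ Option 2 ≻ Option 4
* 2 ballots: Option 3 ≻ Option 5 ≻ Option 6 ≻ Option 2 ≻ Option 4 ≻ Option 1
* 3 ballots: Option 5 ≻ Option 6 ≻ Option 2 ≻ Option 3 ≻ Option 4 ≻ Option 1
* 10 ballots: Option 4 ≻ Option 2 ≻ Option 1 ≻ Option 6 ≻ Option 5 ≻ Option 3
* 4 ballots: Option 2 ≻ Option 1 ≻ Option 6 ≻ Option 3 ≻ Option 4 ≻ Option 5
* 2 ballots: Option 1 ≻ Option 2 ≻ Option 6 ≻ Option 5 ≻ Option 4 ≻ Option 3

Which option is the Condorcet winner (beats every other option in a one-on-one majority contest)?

Option 2 vs Option 1: 19–4
Option 2 vs Option 3: 19–4
Option 2 vs Option 4: 13–10
Option 2 vs Option 5: 16–7
Option 2 vs Option 6: 16–7
Option 2 beats every other option.

Option 2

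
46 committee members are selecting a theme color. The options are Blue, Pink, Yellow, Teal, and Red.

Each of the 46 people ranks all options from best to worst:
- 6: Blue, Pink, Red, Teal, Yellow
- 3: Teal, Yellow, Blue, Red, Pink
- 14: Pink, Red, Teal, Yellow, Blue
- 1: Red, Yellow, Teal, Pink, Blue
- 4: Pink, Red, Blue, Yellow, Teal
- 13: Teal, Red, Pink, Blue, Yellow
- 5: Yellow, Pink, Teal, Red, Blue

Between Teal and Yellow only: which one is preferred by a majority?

Teal

Teal is ranked above Yellow on 36 ballots; Yellow above Teal on 10.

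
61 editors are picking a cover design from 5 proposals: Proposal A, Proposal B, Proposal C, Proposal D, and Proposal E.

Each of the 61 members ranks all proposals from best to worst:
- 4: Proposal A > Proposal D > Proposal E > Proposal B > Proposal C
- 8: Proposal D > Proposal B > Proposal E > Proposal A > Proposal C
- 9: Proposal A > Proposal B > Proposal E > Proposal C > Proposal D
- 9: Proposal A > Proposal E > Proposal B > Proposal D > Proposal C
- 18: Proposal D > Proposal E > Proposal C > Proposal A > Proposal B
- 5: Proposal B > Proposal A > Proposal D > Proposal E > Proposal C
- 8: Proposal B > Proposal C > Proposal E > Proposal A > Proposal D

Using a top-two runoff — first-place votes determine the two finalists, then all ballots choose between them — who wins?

Proposal A

Round 1 first-place votes: Proposal A 22, Proposal B 13, Proposal C 0, Proposal D 26, Proposal E 0. Proposal D and Proposal A advance.
Runoff: Proposal D is ranked above Proposal A on 26 ballots, Proposal A above Proposal D on 35.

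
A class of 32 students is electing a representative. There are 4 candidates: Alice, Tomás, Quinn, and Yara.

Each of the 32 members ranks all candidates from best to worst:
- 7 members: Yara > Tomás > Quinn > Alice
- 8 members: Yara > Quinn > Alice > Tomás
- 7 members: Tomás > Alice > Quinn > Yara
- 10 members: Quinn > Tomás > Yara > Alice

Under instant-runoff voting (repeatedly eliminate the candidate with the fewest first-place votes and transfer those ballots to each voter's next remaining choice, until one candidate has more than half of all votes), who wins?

Round 1: Alice 0, Tomás 7, Quinn 10, Yara 15. Alice eliminated.
Round 2: Tomás 7, Quinn 10, Yara 15. Tomás eliminated.
Round 3: Quinn 17, Yara 15. Quinn has a majority (≥17).

Quinn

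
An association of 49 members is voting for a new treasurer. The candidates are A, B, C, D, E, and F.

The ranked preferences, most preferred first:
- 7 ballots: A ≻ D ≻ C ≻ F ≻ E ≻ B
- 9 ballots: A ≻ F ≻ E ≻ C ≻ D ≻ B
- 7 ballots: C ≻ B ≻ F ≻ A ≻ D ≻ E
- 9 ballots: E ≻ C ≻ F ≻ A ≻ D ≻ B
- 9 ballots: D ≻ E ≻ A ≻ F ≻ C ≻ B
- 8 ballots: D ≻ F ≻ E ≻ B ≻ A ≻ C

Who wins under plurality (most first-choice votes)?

D

First-place votes: A 16, B 0, C 7, D 17, E 9, F 0.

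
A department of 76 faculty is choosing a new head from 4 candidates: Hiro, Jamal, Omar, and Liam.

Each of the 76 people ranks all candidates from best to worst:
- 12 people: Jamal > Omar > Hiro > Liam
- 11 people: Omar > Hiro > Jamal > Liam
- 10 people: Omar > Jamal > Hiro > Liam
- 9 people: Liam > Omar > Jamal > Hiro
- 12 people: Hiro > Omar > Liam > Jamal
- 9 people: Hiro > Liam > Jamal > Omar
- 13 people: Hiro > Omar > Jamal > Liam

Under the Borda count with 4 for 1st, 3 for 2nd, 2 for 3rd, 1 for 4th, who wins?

Hiro: 12×2 + 11×3 + 10×2 + 9×1 + 12×4 + 9×4 + 13×4 = 222
Jamal: 12×4 + 11×2 + 10×3 + 9×2 + 12×1 + 9×2 + 13×2 = 174
Omar: 12×3 + 11×4 + 10×4 + 9×3 + 12×3 + 9×1 + 13×3 = 231
Liam: 12×1 + 11×1 + 10×1 + 9×4 + 12×2 + 9×3 + 13×1 = 133

Omar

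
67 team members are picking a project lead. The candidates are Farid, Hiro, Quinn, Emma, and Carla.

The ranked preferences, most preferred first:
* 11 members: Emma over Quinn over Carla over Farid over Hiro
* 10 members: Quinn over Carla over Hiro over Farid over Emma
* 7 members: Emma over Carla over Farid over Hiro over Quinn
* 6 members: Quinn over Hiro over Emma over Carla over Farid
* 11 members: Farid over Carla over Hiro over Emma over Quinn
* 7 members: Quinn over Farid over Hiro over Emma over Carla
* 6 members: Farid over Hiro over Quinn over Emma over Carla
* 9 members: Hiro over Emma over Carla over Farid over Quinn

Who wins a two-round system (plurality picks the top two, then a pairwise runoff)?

Round 1 first-place votes: Farid 17, Hiro 9, Quinn 23, Emma 18, Carla 0. Quinn and Emma advance.
Runoff: Quinn is ranked above Emma on 29 ballots, Emma above Quinn on 38.

Emma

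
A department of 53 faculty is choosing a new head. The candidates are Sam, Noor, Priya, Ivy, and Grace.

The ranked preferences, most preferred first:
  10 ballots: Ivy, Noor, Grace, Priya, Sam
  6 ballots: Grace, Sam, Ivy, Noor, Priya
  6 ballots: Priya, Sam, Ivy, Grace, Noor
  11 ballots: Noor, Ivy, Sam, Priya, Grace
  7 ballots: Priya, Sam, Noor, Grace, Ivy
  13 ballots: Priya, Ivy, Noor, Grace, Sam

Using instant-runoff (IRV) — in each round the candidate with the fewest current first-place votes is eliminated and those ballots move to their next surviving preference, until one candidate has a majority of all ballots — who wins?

Round 1: Sam 0, Noor 11, Priya 26, Ivy 10, Grace 6. Sam eliminated.
Round 2: Noor 11, Priya 26, Ivy 10, Grace 6. Grace eliminated.
Round 3: Noor 11, Priya 26, Ivy 16. Noor eliminated.
Round 4: Priya 26, Ivy 27. Ivy has a majority (≥27).

Ivy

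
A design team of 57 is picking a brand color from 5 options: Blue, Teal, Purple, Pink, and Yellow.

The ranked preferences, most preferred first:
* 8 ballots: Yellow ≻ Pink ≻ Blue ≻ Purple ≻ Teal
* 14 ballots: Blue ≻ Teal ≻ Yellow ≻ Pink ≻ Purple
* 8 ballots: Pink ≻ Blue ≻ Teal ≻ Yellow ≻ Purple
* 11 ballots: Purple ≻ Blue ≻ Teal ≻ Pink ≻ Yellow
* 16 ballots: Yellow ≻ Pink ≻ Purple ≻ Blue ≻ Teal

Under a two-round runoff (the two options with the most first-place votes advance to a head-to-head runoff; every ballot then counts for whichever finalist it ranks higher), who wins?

Blue

Round 1 first-place votes: Blue 14, Teal 0, Purple 11, Pink 8, Yellow 24. Yellow and Blue advance.
Runoff: Yellow is ranked above Blue on 24 ballots, Blue above Yellow on 33.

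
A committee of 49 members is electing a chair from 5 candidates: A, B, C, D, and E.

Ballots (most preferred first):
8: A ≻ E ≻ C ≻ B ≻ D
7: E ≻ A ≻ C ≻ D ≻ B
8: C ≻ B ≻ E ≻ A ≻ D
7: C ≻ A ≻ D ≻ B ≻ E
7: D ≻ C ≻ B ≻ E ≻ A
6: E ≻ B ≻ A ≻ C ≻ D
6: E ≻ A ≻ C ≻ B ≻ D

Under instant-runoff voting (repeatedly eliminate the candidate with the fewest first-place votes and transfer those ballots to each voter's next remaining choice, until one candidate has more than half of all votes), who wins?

E

Round 1: A 8, B 0, C 15, D 7, E 19. B eliminated.
Round 2: A 8, C 15, D 7, E 19. D eliminated.
Round 3: A 8, C 22, E 19. A eliminated.
Round 4: C 22, E 27. E has a majority (≥25).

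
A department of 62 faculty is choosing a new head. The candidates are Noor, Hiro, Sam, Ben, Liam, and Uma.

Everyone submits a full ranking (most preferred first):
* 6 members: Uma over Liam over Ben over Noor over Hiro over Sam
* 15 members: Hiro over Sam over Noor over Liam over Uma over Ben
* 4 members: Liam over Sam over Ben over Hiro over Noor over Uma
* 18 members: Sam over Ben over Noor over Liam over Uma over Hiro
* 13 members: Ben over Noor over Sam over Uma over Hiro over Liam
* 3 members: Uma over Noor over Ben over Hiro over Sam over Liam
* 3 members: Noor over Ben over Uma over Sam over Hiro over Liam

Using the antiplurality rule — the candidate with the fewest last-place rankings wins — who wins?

Last-place votes: Noor 0, Hiro 18, Sam 6, Ben 15, Liam 19, Uma 4.

Noor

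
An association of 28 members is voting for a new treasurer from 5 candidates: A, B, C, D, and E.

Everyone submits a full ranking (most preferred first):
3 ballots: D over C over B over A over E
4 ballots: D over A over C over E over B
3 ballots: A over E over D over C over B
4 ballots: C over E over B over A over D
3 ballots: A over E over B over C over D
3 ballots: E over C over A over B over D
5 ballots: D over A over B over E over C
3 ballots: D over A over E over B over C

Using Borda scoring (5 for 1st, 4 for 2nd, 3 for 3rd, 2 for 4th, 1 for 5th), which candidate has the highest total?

A

A: 3×2 + 4×4 + 3×5 + 4×2 + 3×5 + 3×3 + 5×4 + 3×4 = 101
B: 3×3 + 4×1 + 3×1 + 4×3 + 3×3 + 3×2 + 5×3 + 3×2 = 64
C: 3×4 + 4×3 + 3×2 + 4×5 + 3×2 + 3×4 + 5×1 + 3×1 = 76
D: 3×5 + 4×5 + 3×3 + 4×1 + 3×1 + 3×1 + 5×5 + 3×5 = 94
E: 3×1 + 4×2 + 3×4 + 4×4 + 3×4 + 3×5 + 5×2 + 3×3 = 85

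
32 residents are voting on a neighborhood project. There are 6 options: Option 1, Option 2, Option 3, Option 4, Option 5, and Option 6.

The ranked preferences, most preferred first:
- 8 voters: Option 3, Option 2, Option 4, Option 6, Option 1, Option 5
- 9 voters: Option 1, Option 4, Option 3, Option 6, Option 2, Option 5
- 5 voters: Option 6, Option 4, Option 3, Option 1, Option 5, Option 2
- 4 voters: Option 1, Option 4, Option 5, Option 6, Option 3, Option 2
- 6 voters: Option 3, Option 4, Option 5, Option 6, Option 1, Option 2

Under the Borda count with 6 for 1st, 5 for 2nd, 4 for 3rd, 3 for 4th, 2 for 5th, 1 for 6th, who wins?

Option 4

Option 1: 8×2 + 9×6 + 5×3 + 4×6 + 6×2 = 121
Option 2: 8×5 + 9×2 + 5×1 + 4×1 + 6×1 = 73
Option 3: 8×6 + 9×4 + 5×4 + 4×2 + 6×6 = 148
Option 4: 8×4 + 9×5 + 5×5 + 4×5 + 6×5 = 152
Option 5: 8×1 + 9×1 + 5×2 + 4×4 + 6×4 = 67
Option 6: 8×3 + 9×3 + 5×6 + 4×3 + 6×3 = 111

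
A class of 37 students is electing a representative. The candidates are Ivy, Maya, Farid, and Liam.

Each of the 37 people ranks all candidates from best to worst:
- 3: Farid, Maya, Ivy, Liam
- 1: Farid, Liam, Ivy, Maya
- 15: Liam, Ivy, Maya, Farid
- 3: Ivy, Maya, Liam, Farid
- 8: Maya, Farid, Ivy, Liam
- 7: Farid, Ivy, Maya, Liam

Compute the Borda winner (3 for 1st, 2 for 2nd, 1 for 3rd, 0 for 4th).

Ivy: 3×1 + 1×1 + 15×2 + 3×3 + 8×1 + 7×2 = 65
Maya: 3×2 + 1×0 + 15×1 + 3×2 + 8×3 + 7×1 = 58
Farid: 3×3 + 1×3 + 15×0 + 3×0 + 8×2 + 7×3 = 49
Liam: 3×0 + 1×2 + 15×3 + 3×1 + 8×0 + 7×0 = 50

Ivy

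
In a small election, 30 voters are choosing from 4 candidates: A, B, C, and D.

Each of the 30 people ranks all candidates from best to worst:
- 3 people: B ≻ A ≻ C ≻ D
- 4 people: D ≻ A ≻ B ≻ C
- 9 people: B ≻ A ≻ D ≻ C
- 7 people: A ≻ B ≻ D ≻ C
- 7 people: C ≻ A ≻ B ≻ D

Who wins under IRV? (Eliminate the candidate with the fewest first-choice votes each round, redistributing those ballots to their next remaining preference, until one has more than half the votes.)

A

Round 1: A 7, B 12, C 7, D 4. D eliminated.
Round 2: A 11, B 12, C 7. C eliminated.
Round 3: A 18, B 12. A has a majority (≥16).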